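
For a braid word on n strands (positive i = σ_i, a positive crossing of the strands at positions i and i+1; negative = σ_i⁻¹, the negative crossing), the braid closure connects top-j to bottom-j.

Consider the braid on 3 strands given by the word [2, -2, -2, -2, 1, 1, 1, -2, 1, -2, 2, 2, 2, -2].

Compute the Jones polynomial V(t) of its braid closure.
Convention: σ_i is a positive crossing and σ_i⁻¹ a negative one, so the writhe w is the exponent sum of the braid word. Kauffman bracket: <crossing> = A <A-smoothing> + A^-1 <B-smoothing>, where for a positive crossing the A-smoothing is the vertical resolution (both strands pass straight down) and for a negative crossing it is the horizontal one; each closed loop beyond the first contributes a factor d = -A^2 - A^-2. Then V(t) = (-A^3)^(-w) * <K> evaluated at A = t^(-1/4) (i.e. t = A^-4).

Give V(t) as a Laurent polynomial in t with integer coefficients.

t^5 - 2*t^4 + 2*t^3 - 2*t^2 + 2*t - 1 + t^-1

Derivation:
The presented braid s2 s2^-1 s2^-1 s2^-1 s1 s1 s1 s2^-1 s1 s2^-1 s2 s2 s2 s2^-1 on 3 strands reduces by inverse Markov moves (closure unchanged at each step):
  Deconjugate: the word is γ·β·γ⁻¹ with γ = s2 s2^-1 (prefix) and γ⁻¹ = s2 s2^-1 (suffix); strip both.
  Deconjugate: the word is γ·β·γ⁻¹ with γ = s2^-1 s2^-1 (prefix) and γ⁻¹ = s2 s2 (suffix); strip both.
Reduced to β = s1 s1 s1 s2^-1 s1 s2^-1 on 3 strands, 6 crossings.
Compute on β:
Braid: s1 s1 s1 s2^-1 s1 s2^-1 on 3 strands, 6 crossings.
Writhe w = (#positive) - (#negative) = 4 - 2 = 2.
Computing the Kauffman bracket via state sum. There are 2^6 = 64 states.
For each crossing: s=0 is the vertical smoothing, s=1 horizontal. Crossing k contributes A^(sign_k * (1 - 2*s_k)); loop factor d = -A^2 - A^-2.
Tabulate the states by total A-exponent and number of loops L (A-exp: L × count):
  A^6: L=3 ×1
  A^4: L=2 ×6
  A^2: L=1 ×11, L=3 ×4
  A^0: L=2 ×19, L=4 ×1
  A^-2: L=3 ×15
  A^-4: L=4 ×6
  A^-6: L=5 ×1
Each group contributes A^e * Σ count * d^(L-1):
Powers of d = -A^2 - A^-2: d^2 = A^4 + 2 + A^-4; d^3 = -A^6 - 3*A^2 - 3*A^-2 - A^-6; d^4 = A^8 + 4*A^4 + 6 + 4*A^-4 + A^-8.
  A^6 * (d^2) = A^10 + 2*A^6 + A^2
  A^4 * (6*d) = -6*A^6 - 6*A^2
  A^2 * (11 + 4*d^2) = 4*A^6 + 19*A^2 + 4*A^-2
  A^0 * (19*d + d^3) = -A^6 - 22*A^2 - 22*A^-2 - A^-6
  A^-2 * (15*d^2) = 15*A^2 + 30*A^-2 + 15*A^-6
  A^-4 * (6*d^3) = -6*A^2 - 18*A^-2 - 18*A^-6 - 6*A^-10
  A^-6 * (d^4) = A^2 + 4*A^-2 + 6*A^-6 + 4*A^-10 + A^-14
Summing the groups: <K> = A^10 - A^6 + 2*A^2 - 2*A^-2 + 2*A^-6 - 2*A^-10 + A^-14
Normalise by the writhe: (-A^3)^(-w) = (-A^3)^(-2) = A^-6, so f(A) = A^-6 * <K> = A^4 - 1 + 2*A^-4 - 2*A^-8 + 2*A^-12 - 2*A^-16 + A^-20.
Substitute A = t^(-1/4), i.e. A^e → t^(-e/4): V(t) = t^5 - 2*t^4 + 2*t^3 - 2*t^2 + 2*t - 1 + t^-1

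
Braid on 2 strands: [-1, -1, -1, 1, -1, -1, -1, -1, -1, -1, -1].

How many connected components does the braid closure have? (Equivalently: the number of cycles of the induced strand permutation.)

Track the strand permutation on 2 strands, starting from identity.
  step 1: s1^-1 swaps positions 1,2 -> [2 1]
  step 2: s1^-1 swaps positions 1,2 -> [1 2]
  step 3: s1^-1 swaps positions 1,2 -> [2 1]
  step 4: s1 swaps positions 1,2 -> [1 2]
  step 5: s1^-1 swaps positions 1,2 -> [2 1]
  step 6: s1^-1 swaps positions 1,2 -> [1 2]
  step 7: s1^-1 swaps positions 1,2 -> [2 1]
  step 8: s1^-1 swaps positions 1,2 -> [1 2]
  step 9: s1^-1 swaps positions 1,2 -> [2 1]
  step 10: s1^-1 swaps positions 1,2 -> [1 2]
  step 11: s1^-1 swaps positions 1,2 -> [2 1]
Final permutation (position -> original strand): [2 1]
Closure components = cycle count of this permutation = 1.

Answer: 1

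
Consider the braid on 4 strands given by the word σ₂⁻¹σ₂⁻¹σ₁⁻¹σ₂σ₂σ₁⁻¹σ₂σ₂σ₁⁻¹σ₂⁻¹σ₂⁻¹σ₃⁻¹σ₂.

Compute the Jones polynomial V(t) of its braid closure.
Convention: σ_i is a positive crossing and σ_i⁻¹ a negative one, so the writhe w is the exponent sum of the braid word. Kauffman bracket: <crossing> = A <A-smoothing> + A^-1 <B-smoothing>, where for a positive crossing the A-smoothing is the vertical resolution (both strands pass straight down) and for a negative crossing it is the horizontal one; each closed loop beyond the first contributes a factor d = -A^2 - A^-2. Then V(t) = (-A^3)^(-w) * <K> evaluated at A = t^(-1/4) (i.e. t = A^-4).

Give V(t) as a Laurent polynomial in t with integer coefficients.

t^2 - 2*t + 4 - 4*t^-1 + 4*t^-2 - 4*t^-3 + 3*t^-4 - 2*t^-5 + t^-6

Derivation:
The presented braid s2^-1 s2^-1 s1^-1 s2 s2 s1^-1 s2 s2 s1^-1 s2^-1 s2^-1 s3^-1 s2 on 4 strands reduces by inverse Markov moves (closure unchanged at each step):
  Deconjugate: the word is γ·β·γ⁻¹ with γ = s2^-1 (prefix) and γ⁻¹ = s2 (suffix); strip both.
  Destabilize: the word has the form β·s3^-1 where s3^-1 occurs only as the final letter (β ∈ B_3); drop it and the last strand → 3 strands.
Reduced to β = s2^-1 s1^-1 s2 s2 s1^-1 s2 s2 s1^-1 s2^-1 s2^-1 on 3 strands, 10 crossings.
Compute on β:
Braid: s2^-1 s1^-1 s2 s2 s1^-1 s2 s2 s1^-1 s2^-1 s2^-1 on 3 strands, 10 crossings.
Writhe w = (#positive) - (#negative) = 4 - 6 = -2.
Computing the Kauffman bracket via state sum. There are 2^10 = 1024 states.
For each crossing: s=0 is the vertical smoothing, s=1 horizontal. Crossing k contributes A^(sign_k * (1 - 2*s_k)); loop factor d = -A^2 - A^-2.
Tabulate the states by total A-exponent and number of loops L (A-exp: L × count):
  A^10: L=5 ×1
  A^8: L=4 ×10
  A^6: L=3 ×39, L=5 ×6
  A^4: L=2 ×66, L=4 ×52, L=6 ×2
  A^2: L=1 ×45, L=3 ×124, L=5 ×41
  A^0: L=2 ×118, L=4 ×113, L=6 ×21
  A^-2: L=1 ×20, L=3 ×120, L=5 ×63, L=7 ×7
  A^-4: L=2 ×30, L=4 ×68, L=6 ×21, L=8 ×1
  A^-6: L=3 ×20, L=5 ×22, L=7 ×3
  A^-8: L=4 ×7, L=6 ×3
  A^-10: L=5 ×1
Each group contributes A^e * Σ count * d^(L-1):
Powers of d = -A^2 - A^-2: d^2 = A^4 + 2 + A^-4; d^3 = -A^6 - 3*A^2 - 3*A^-2 - A^-6; d^4 = A^8 + 4*A^4 + 6 + 4*A^-4 + A^-8; d^5 = -A^10 - 5*A^6 - 10*A^2 - 10*A^-2 - 5*A^-6 - A^-10; d^6 = A^12 + 6*A^8 + 15*A^4 + 20 + 15*A^-4 + 6*A^-8 + A^-12; d^7 = -A^14 - 7*A^10 - 21*A^6 - 35*A^2 - 35*A^-2 - 21*A^-6 - 7*A^-10 - A^-14.
  A^10 * (d^4) = A^18 + 4*A^14 + 6*A^10 + 4*A^6 + A^2
  A^8 * (10*d^3) = -10*A^14 - 30*A^10 - 30*A^6 - 10*A^2
  A^6 * (39*d^2 + 6*d^4) = 6*A^14 + 63*A^10 + 114*A^6 + 63*A^2 + 6*A^-2
  A^4 * (66*d + 52*d^3 + 2*d^5) = -2*A^14 - 62*A^10 - 242*A^6 - 242*A^2 - 62*A^-2 - 2*A^-6
  A^2 * (45 + 124*d^2 + 41*d^4) = 41*A^10 + 288*A^6 + 539*A^2 + 288*A^-2 + 41*A^-6
  A^0 * (118*d + 113*d^3 + 21*d^5) = -21*A^10 - 218*A^6 - 667*A^2 - 667*A^-2 - 218*A^-6 - 21*A^-10
  A^-2 * (20 + 120*d^2 + 63*d^4 + 7*d^6) = 7*A^10 + 105*A^6 + 477*A^2 + 778*A^-2 + 477*A^-6 + 105*A^-10 + 7*A^-14
  A^-4 * (30*d + 68*d^3 + 21*d^5 + d^7) = -A^10 - 28*A^6 - 194*A^2 - 479*A^-2 - 479*A^-6 - 194*A^-10 - 28*A^-14 - A^-18
  A^-6 * (20*d^2 + 22*d^4 + 3*d^6) = 3*A^6 + 40*A^2 + 153*A^-2 + 232*A^-6 + 153*A^-10 + 40*A^-14 + 3*A^-18
  A^-8 * (7*d^3 + 3*d^5) = -3*A^2 - 22*A^-2 - 51*A^-6 - 51*A^-10 - 22*A^-14 - 3*A^-18
  A^-10 * (d^4) = A^-2 + 4*A^-6 + 6*A^-10 + 4*A^-14 + A^-18
Summing the groups: <K> = A^18 - 2*A^14 + 3*A^10 - 4*A^6 + 4*A^2 - 4*A^-2 + 4*A^-6 - 2*A^-10 + A^-14
Normalise by the writhe: (-A^3)^(-w) = (-A^3)^(2) = A^6, so f(A) = A^6 * <K> = A^24 - 2*A^20 + 3*A^16 - 4*A^12 + 4*A^8 - 4*A^4 + 4 - 2*A^-4 + A^-8.
Substitute A = t^(-1/4), i.e. A^e → t^(-e/4): V(t) = t^2 - 2*t + 4 - 4*t^-1 + 4*t^-2 - 4*t^-3 + 3*t^-4 - 2*t^-5 + t^-6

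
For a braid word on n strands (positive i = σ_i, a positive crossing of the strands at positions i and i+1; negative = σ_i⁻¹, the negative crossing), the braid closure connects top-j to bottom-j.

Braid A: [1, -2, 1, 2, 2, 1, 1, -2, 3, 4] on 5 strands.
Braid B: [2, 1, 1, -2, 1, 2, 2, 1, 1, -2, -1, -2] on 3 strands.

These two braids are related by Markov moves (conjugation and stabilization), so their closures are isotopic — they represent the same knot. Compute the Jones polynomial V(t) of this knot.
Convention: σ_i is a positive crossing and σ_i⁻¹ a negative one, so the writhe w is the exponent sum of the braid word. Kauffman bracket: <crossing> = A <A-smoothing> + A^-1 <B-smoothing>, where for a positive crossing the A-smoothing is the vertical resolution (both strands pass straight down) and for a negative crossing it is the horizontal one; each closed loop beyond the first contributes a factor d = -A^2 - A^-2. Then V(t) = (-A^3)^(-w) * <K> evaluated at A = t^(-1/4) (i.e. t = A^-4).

t^7 - 2*t^6 + 2*t^5 - 3*t^4 + 3*t^3 - 2*t^2 + 2*t

Derivation:
Markov-equivalent braids have isotopic closures, hence identical knot invariants. Strip the Markov moves from each word to reach a common short braid β, then compute V(t) once on β.
Braid A: s1 s2^-1 s1 s2 s2 s1 s1 s2^-1 s3 s4 on 5 strands reduces by inverse Markov moves (closure unchanged at each step):
  Destabilize: the word has the form β·s4 where s4 occurs only as the final letter (β ∈ B_4); drop it and the last strand → 4 strands.
  Destabilize: the word has the form β·s3 where s3 occurs only as the final letter (β ∈ B_3); drop it and the last strand → 3 strands.
Reduced to β = s1 s2^-1 s1 s2 s2 s1 s1 s2^-1 on 3 strands, 8 crossings.
Braid B: s2 s1 s1 s2^-1 s1 s2 s2 s1 s1 s2^-1 s1^-1 s2^-1 on 3 strands reduces by inverse Markov moves (closure unchanged at each step):
  Deconjugate: the word is γ·β·γ⁻¹ with γ = s2 s1 (prefix) and γ⁻¹ = s1^-1 s2^-1 (suffix); strip both.
Reduced to β = s1 s2^-1 s1 s2 s2 s1 s1 s2^-1 on 3 strands, 8 crossings.
Both give the same β = s1 s2^-1 s1 s2 s2 s1 s1 s2^-1 on 3 strands, so one state sum suffices:
Braid: s1 s2^-1 s1 s2 s2 s1 s1 s2^-1 on 3 strands, 8 crossings.
Writhe w = (#positive) - (#negative) = 6 - 2 = 4.
State-sum expansion of <K>. There are 2^8 = 256 states.
For each crossing: s=0 is the vertical smoothing, s=1 horizontal. Crossing k contributes A^(sign_k * (1 - 2*s_k)); loop factor d = -A^2 - A^-2.
Tabulate the states by total A-exponent and number of loops L (A-exp: L × count):
  A^8: L=3 ×1
  A^6: L=2 ×6, L=4 ×2
  A^4: L=1 ×11, L=3 ×16, L=5 ×1
  A^2: L=2 ×47, L=4 ×9
  A^0: L=1 ×26, L=3 ×43, L=5 ×1
  A^-2: L=2 ×41, L=4 ×15
  A^-4: L=3 ×26, L=5 ×2
  A^-6: L=4 ×8
  A^-8: L=5 ×1
Each group contributes A^e * Σ count * d^(L-1):
Powers of d = -A^2 - A^-2: d^2 = A^4 + 2 + A^-4; d^3 = -A^6 - 3*A^2 - 3*A^-2 - A^-6; d^4 = A^8 + 4*A^4 + 6 + 4*A^-4 + A^-8.
  A^8 * (d^2) = A^12 + 2*A^8 + A^4
  A^6 * (6*d + 2*d^3) = -2*A^12 - 12*A^8 - 12*A^4 - 2
  A^4 * (11 + 16*d^2 + d^4) = A^12 + 20*A^8 + 49*A^4 + 20 + A^-4
  A^2 * (47*d + 9*d^3) = -9*A^8 - 74*A^4 - 74 - 9*A^-4
  A^0 * (26 + 43*d^2 + d^4) = A^8 + 47*A^4 + 118 + 47*A^-4 + A^-8
  A^-2 * (41*d + 15*d^3) = -15*A^4 - 86 - 86*A^-4 - 15*A^-8
  A^-4 * (26*d^2 + 2*d^4) = 2*A^4 + 34 + 64*A^-4 + 34*A^-8 + 2*A^-12
  A^-6 * (8*d^3) = -8 - 24*A^-4 - 24*A^-8 - 8*A^-12
  A^-8 * (d^4) = 1 + 4*A^-4 + 6*A^-8 + 4*A^-12 + A^-16
Summing the groups: <K> = 2*A^8 - 2*A^4 + 3 - 3*A^-4 + 2*A^-8 - 2*A^-12 + A^-16
Normalise by the writhe: (-A^3)^(-w) = (-A^3)^(-4) = A^-12, so f(A) = A^-12 * <K> = 2*A^-4 - 2*A^-8 + 3*A^-12 - 3*A^-16 + 2*A^-20 - 2*A^-24 + A^-28.
Substitute A = t^(-1/4), i.e. A^e → t^(-e/4): V(t) = t^7 - 2*t^6 + 2*t^5 - 3*t^4 + 3*t^3 - 2*t^2 + 2*t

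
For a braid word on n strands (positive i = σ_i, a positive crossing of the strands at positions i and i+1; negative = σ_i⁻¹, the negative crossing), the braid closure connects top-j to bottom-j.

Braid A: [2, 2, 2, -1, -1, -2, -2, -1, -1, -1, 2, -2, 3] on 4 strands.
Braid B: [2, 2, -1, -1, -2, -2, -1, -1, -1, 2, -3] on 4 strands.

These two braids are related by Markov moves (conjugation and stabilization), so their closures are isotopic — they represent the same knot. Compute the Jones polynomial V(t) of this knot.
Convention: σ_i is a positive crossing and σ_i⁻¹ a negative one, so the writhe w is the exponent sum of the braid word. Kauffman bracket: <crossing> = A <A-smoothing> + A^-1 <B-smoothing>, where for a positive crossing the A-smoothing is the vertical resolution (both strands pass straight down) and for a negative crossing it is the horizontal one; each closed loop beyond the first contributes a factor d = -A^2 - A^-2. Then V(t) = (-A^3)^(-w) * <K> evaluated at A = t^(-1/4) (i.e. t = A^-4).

Markov-equivalent braids have isotopic closures, hence identical knot invariants. Strip the Markov moves from each word to reach a common short braid β, then compute V(t) once on β.
Braid A: s2 s2 s2 s1^-1 s1^-1 s2^-1 s2^-1 s1^-1 s1^-1 s1^-1 s2 s2^-1 s3 on 4 strands reduces by inverse Markov moves (closure unchanged at each step):
  Destabilize: the word has the form β·s3 where s3 occurs only as the final letter (β ∈ B_3); drop it and the last strand → 3 strands.
  Deconjugate: the word is γ·β·γ⁻¹ with γ = s2 (prefix) and γ⁻¹ = s2^-1 (suffix); strip both.
Reduced to β = s2 s2 s1^-1 s1^-1 s2^-1 s2^-1 s1^-1 s1^-1 s1^-1 s2 on 3 strands, 10 crossings.
Braid B: s2 s2 s1^-1 s1^-1 s2^-1 s2^-1 s1^-1 s1^-1 s1^-1 s2 s3^-1 on 4 strands reduces by inverse Markov moves (closure unchanged at each step):
  Destabilize: the word has the form β·s3^-1 where s3^-1 occurs only as the final letter (β ∈ B_3); drop it and the last strand → 3 strands.
Reduced to β = s2 s2 s1^-1 s1^-1 s2^-1 s2^-1 s1^-1 s1^-1 s1^-1 s2 on 3 strands, 10 crossings.
Both give the same β = s2 s2 s1^-1 s1^-1 s2^-1 s2^-1 s1^-1 s1^-1 s1^-1 s2 on 3 strands, so one state sum suffices:
Braid: s2 s2 s1^-1 s1^-1 s2^-1 s2^-1 s1^-1 s1^-1 s1^-1 s2 on 3 strands, 10 crossings.
Writhe w = (#positive) - (#negative) = 3 - 7 = -4.
State-sum expansion of <K>. There are 2^10 = 1024 states.
Smooth each crossing (0=||, 1=⌣⌢); contribution A^(Σ sign_k(1-2s_k)) * d^(L-1).
Tabulate the states by total A-exponent and number of loops L (A-exp: L × count):
  A^10: L=6 ×1
  A^8: L=5 ×10
  A^6: L=4 ×41, L=6 ×4
  A^4: L=3 ×87, L=5 ×32, L=7 ×1
  A^2: L=2 ×97, L=4 ×100, L=6 ×13
  A^0: L=1 ×46, L=3 ×152, L=5 ×52, L=7 ×2
  A^-2: L=2 ×103, L=4 ×96, L=6 ×11
  A^-4: L=1 ×15, L=3 ×79, L=5 ×26
  A^-6: L=2 ×18, L=4 ×26, L=6 ×1
  A^-8: L=3 ×8, L=5 ×2
  A^-10: L=4 ×1
Each group contributes A^e * Σ count * d^(L-1):
Powers of d = -A^2 - A^-2: d^2 = A^4 + 2 + A^-4; d^3 = -A^6 - 3*A^2 - 3*A^-2 - A^-6; d^4 = A^8 + 4*A^4 + 6 + 4*A^-4 + A^-8; d^5 = -A^10 - 5*A^6 - 10*A^2 - 10*A^-2 - 5*A^-6 - A^-10; d^6 = A^12 + 6*A^8 + 15*A^4 + 20 + 15*A^-4 + 6*A^-8 + A^-12.
  A^10 * (d^5) = -A^20 - 5*A^16 - 10*A^12 - 10*A^8 - 5*A^4 - 1
  A^8 * (10*d^4) = 10*A^16 + 40*A^12 + 60*A^8 + 40*A^4 + 10
  A^6 * (41*d^3 + 4*d^5) = -4*A^16 - 61*A^12 - 163*A^8 - 163*A^4 - 61 - 4*A^-4
  A^4 * (87*d^2 + 32*d^4 + d^6) = A^16 + 38*A^12 + 230*A^8 + 386*A^4 + 230 + 38*A^-4 + A^-8
  A^2 * (97*d + 100*d^3 + 13*d^5) = -13*A^12 - 165*A^8 - 527*A^4 - 527 - 165*A^-4 - 13*A^-8
  A^0 * (46 + 152*d^2 + 52*d^4 + 2*d^6) = 2*A^12 + 64*A^8 + 390*A^4 + 702 + 390*A^-4 + 64*A^-8 + 2*A^-12
  A^-2 * (103*d + 96*d^3 + 11*d^5) = -11*A^8 - 151*A^4 - 501 - 501*A^-4 - 151*A^-8 - 11*A^-12
  A^-4 * (15 + 79*d^2 + 26*d^4) = 26*A^4 + 183 + 329*A^-4 + 183*A^-8 + 26*A^-12
  A^-6 * (18*d + 26*d^3 + d^5) = -A^4 - 31 - 106*A^-4 - 106*A^-8 - 31*A^-12 - A^-16
  A^-8 * (8*d^2 + 2*d^4) = 2 + 16*A^-4 + 28*A^-8 + 16*A^-12 + 2*A^-16
  A^-10 * (d^3) = -A^-4 - 3*A^-8 - 3*A^-12 - A^-16
Summing the groups: <K> = -A^20 + 2*A^16 - 4*A^12 + 5*A^8 - 5*A^4 + 6 - 4*A^-4 + 3*A^-8 - A^-12
Normalise by the writhe: (-A^3)^(-w) = (-A^3)^(4) = A^12, so f(A) = A^12 * <K> = -A^32 + 2*A^28 - 4*A^24 + 5*A^20 - 5*A^16 + 6*A^12 - 4*A^8 + 3*A^4 - 1.
Substitute A = t^(-1/4), i.e. A^e → t^(-e/4): V(t) = -1 + 3*t^-1 - 4*t^-2 + 6*t^-3 - 5*t^-4 + 5*t^-5 - 4*t^-6 + 2*t^-7 - t^-8

Answer: -1 + 3*t^-1 - 4*t^-2 + 6*t^-3 - 5*t^-4 + 5*t^-5 - 4*t^-6 + 2*t^-7 - t^-8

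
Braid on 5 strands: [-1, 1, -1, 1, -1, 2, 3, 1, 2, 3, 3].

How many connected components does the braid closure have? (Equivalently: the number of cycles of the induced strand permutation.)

Track the strand permutation on 5 strands, starting from identity.
  step 1: s1^-1 swaps positions 1,2 -> [2 1 3 4 5]
  step 2: s1 swaps positions 1,2 -> [1 2 3 4 5]
  step 3: s1^-1 swaps positions 1,2 -> [2 1 3 4 5]
  step 4: s1 swaps positions 1,2 -> [1 2 3 4 5]
  step 5: s1^-1 swaps positions 1,2 -> [2 1 3 4 5]
  step 6: s2 swaps positions 2,3 -> [2 3 1 4 5]
  step 7: s3 swaps positions 3,4 -> [2 3 4 1 5]
  step 8: s1 swaps positions 1,2 -> [3 2 4 1 5]
  step 9: s2 swaps positions 2,3 -> [3 4 2 1 5]
  step 10: s3 swaps positions 3,4 -> [3 4 1 2 5]
  step 11: s3 swaps positions 3,4 -> [3 4 2 1 5]
Final permutation (position -> original strand): [3 4 2 1 5]
Closure components = cycle count of this permutation = 2.

Answer: 2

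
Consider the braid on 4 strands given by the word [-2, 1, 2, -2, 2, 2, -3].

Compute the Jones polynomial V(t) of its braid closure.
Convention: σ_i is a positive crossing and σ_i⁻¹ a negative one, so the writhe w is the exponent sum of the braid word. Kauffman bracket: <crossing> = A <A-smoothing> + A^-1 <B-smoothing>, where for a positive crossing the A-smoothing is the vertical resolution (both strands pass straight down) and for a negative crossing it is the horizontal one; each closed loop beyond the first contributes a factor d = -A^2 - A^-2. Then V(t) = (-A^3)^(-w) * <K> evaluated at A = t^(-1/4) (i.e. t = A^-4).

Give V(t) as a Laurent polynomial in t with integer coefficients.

The presented braid s2^-1 s1 s2 s2^-1 s2 s2 s3^-1 on 4 strands reduces by inverse Markov moves (closure unchanged at each step):
  Destabilize: the word has the form β·s3^-1 where s3^-1 occurs only as the final letter (β ∈ B_3); drop it and the last strand → 3 strands.
Reduced to β = s2^-1 s1 s2 s2^-1 s2 s2 on 3 strands, 6 crossings.
Compute on β:
First cancel adjacent σ_i σ_i⁻¹ pairs (Reidemeister II — same braid, same closure): s2^-1 s1 s2 s2^-1 s2 s2 → s2^-1 s1 s2 s2.
Braid: s2^-1 s1 s2 s2 on 3 strands, 4 crossings.
Writhe w = (#positive) - (#negative) = 3 - 1 = 2.
Computing the Kauffman bracket via state sum. There are 2^4 = 16 states.
Each crossing splits two ways (0=vertical, 1=horizontal). The state's weight is A^(#A-smoothings - #B-smoothings) * d^(loops - 1).
  state 0000: A-exp=+2, loops=3, term = A^2 * d^2
  state 0001: A-exp=+0, loops=2, term = A^0 * d^1
  state 0010: A-exp=+0, loops=2, term = A^0 * d^1
  state 0011: A-exp=-2, loops=3, term = A^-2 * d^2
  state 0100: A-exp=+0, loops=2, term = A^0 * d^1
  state 0101: A-exp=-2, loops=1, term = A^-2 * d^0
  state 0110: A-exp=-2, loops=1, term = A^-2 * d^0
  state 0111: A-exp=-4, loops=2, term = A^-4 * d^1
  state 1000: A-exp=+4, loops=2, term = A^4 * d^1
  state 1001: A-exp=+2, loops=3, term = A^2 * d^2
  state 1010: A-exp=+2, loops=3, term = A^2 * d^2
  state 1011: A-exp=+0, loops=4, term = A^0 * d^3
  state 1100: A-exp=+2, loops=1, term = A^2 * d^0
  state 1101: A-exp=+0, loops=2, term = A^0 * d^1
  state 1110: A-exp=+0, loops=2, term = A^0 * d^1
  state 1111: A-exp=-2, loops=3, term = A^-2 * d^2
Collect the terms by A-exponent (count of states per loop number):
Powers of d = -A^2 - A^-2: d^2 = A^4 + 2 + A^-4; d^3 = -A^6 - 3*A^2 - 3*A^-2 - A^-6.
  A^4 * (d) = -A^6 - A^2
  A^2 * (1 + 3*d^2) = 3*A^6 + 7*A^2 + 3*A^-2
  A^0 * (5*d + d^3) = -A^6 - 8*A^2 - 8*A^-2 - A^-6
  A^-2 * (2 + 2*d^2) = 2*A^2 + 6*A^-2 + 2*A^-6
  A^-4 * (d) = -A^-2 - A^-6
Summing the groups: <K> = A^6
Normalise by the writhe: (-A^3)^(-w) = (-A^3)^(-2) = A^-6, so f(A) = A^-6 * <K> = 1.
Substitute A = t^(-1/4), i.e. A^e → t^(-e/4): V(t) = 1

Answer: 1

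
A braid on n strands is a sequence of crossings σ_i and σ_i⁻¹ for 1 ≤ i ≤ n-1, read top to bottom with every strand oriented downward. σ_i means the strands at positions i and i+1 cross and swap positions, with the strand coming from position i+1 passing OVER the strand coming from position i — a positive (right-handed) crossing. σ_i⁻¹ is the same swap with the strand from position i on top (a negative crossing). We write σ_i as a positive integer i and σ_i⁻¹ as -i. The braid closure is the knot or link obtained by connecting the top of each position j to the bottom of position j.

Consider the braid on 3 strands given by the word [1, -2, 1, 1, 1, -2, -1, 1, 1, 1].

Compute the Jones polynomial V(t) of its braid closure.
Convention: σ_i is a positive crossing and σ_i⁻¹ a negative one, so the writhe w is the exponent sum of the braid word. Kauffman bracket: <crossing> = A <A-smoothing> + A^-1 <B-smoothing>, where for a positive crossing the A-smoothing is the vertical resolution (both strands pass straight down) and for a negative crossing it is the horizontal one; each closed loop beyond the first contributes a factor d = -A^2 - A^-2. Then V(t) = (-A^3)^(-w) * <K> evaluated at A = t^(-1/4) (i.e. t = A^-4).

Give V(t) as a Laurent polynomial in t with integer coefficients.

t^8 - 2*t^7 + 3*t^6 - 4*t^5 + 3*t^4 - 3*t^3 + 3*t^2 - t + 1

Derivation:
First cancel adjacent σ_i σ_i⁻¹ pairs (Reidemeister II — same braid, same closure): s1 s2^-1 s1 s1 s1 s2^-1 s1^-1 s1 s1 s1 → s1 s2^-1 s1 s1 s1 s2^-1 s1 s1.
Braid: s1 s2^-1 s1 s1 s1 s2^-1 s1 s1 on 3 strands, 8 crossings.
Writhe w = (#positive) - (#negative) = 6 - 2 = 4.
Computing the Kauffman bracket via state sum. There are 2^8 = 256 states.
Smooth each crossing (0=||, 1=⌣⌢); contribution A^(Σ sign_k(1-2s_k)) * d^(L-1).
Tabulate the states by total A-exponent and number of loops L (A-exp: L × count):
  A^8: L=3 ×1
  A^6: L=2 ×8
  A^4: L=1 ×21, L=3 ×7
  A^2: L=2 ×54, L=4 ×2
  A^0: L=3 ×70
  A^-2: L=4 ×56
  A^-4: L=5 ×28
  A^-6: L=6 ×8
  A^-8: L=7 ×1
Each group contributes A^e * Σ count * d^(L-1):
Powers of d = -A^2 - A^-2: d^2 = A^4 + 2 + A^-4; d^3 = -A^6 - 3*A^2 - 3*A^-2 - A^-6; d^4 = A^8 + 4*A^4 + 6 + 4*A^-4 + A^-8; d^5 = -A^10 - 5*A^6 - 10*A^2 - 10*A^-2 - 5*A^-6 - A^-10; d^6 = A^12 + 6*A^8 + 15*A^4 + 20 + 15*A^-4 + 6*A^-8 + A^-12.
  A^8 * (d^2) = A^12 + 2*A^8 + A^4
  A^6 * (8*d) = -8*A^8 - 8*A^4
  A^4 * (21 + 7*d^2) = 7*A^8 + 35*A^4 + 7
  A^2 * (54*d + 2*d^3) = -2*A^8 - 60*A^4 - 60 - 2*A^-4
  A^0 * (70*d^2) = 70*A^4 + 140 + 70*A^-4
  A^-2 * (56*d^3) = -56*A^4 - 168 - 168*A^-4 - 56*A^-8
  A^-4 * (28*d^4) = 28*A^4 + 112 + 168*A^-4 + 112*A^-8 + 28*A^-12
  A^-6 * (8*d^5) = -8*A^4 - 40 - 80*A^-4 - 80*A^-8 - 40*A^-12 - 8*A^-16
  A^-8 * (d^6) = A^4 + 6 + 15*A^-4 + 20*A^-8 + 15*A^-12 + 6*A^-16 + A^-20
Summing the groups: <K> = A^12 - A^8 + 3*A^4 - 3 + 3*A^-4 - 4*A^-8 + 3*A^-12 - 2*A^-16 + A^-20
Normalise by the writhe: (-A^3)^(-w) = (-A^3)^(-4) = A^-12, so f(A) = A^-12 * <K> = 1 - A^-4 + 3*A^-8 - 3*A^-12 + 3*A^-16 - 4*A^-20 + 3*A^-24 - 2*A^-28 + A^-32.
Substitute A = t^(-1/4), i.e. A^e → t^(-e/4): V(t) = t^8 - 2*t^7 + 3*t^6 - 4*t^5 + 3*t^4 - 3*t^3 + 3*t^2 - t + 1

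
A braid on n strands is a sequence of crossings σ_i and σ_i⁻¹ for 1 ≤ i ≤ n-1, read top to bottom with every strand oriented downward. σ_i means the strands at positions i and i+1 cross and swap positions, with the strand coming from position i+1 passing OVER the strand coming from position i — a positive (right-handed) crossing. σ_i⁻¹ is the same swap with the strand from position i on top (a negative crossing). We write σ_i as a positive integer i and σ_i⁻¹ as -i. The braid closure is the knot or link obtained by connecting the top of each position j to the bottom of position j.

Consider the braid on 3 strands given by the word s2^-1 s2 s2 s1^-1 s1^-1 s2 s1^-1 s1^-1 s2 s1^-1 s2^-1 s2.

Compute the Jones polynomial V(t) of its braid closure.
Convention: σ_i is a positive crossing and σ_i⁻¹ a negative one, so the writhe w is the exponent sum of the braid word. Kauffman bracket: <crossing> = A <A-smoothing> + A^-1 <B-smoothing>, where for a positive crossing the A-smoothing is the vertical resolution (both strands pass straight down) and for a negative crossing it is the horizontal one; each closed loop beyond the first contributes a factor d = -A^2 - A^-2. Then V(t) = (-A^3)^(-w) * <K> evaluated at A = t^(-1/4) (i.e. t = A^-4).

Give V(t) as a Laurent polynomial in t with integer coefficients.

The presented braid s2^-1 s2 s2 s1^-1 s1^-1 s2 s1^-1 s1^-1 s2 s1^-1 s2^-1 s2 on 3 strands reduces by inverse Markov moves (closure unchanged at each step):
  Deconjugate: the word is γ·β·γ⁻¹ with γ = s2^-1 s2 (prefix) and γ⁻¹ = s2^-1 s2 (suffix); strip both.
Reduced to β = s2 s1^-1 s1^-1 s2 s1^-1 s1^-1 s2 s1^-1 on 3 strands, 8 crossings.
Compute on β:
Braid: s2 s1^-1 s1^-1 s2 s1^-1 s1^-1 s2 s1^-1 on 3 strands, 8 crossings.
Writhe w = (#positive) - (#negative) = 3 - 5 = -2.
Enumerate smoothing states for the bracket polynomial. There are 2^8 = 256 states.
For each crossing: s=0 is the vertical smoothing, s=1 horizontal. Crossing k contributes A^(sign_k * (1 - 2*s_k)); loop factor d = -A^2 - A^-2.
Tabulate the states by total A-exponent and number of loops L (A-exp: L × count):
  A^8: L=6 ×1
  A^6: L=5 ×8
  A^4: L=4 ×28
  A^2: L=3 ×55, L=5 ×1
  A^0: L=2 ×63, L=4 ×7
  A^-2: L=1 ×35, L=3 ×21
  A^-4: L=2 ×26, L=4 ×2
  A^-6: L=3 ×8
  A^-8: L=4 ×1
Each group contributes A^e * Σ count * d^(L-1):
Powers of d = -A^2 - A^-2: d^2 = A^4 + 2 + A^-4; d^3 = -A^6 - 3*A^2 - 3*A^-2 - A^-6; d^4 = A^8 + 4*A^4 + 6 + 4*A^-4 + A^-8; d^5 = -A^10 - 5*A^6 - 10*A^2 - 10*A^-2 - 5*A^-6 - A^-10.
  A^8 * (d^5) = -A^18 - 5*A^14 - 10*A^10 - 10*A^6 - 5*A^2 - A^-2
  A^6 * (8*d^4) = 8*A^14 + 32*A^10 + 48*A^6 + 32*A^2 + 8*A^-2
  A^4 * (28*d^3) = -28*A^10 - 84*A^6 - 84*A^2 - 28*A^-2
  A^2 * (55*d^2 + d^4) = A^10 + 59*A^6 + 116*A^2 + 59*A^-2 + A^-6
  A^0 * (63*d + 7*d^3) = -7*A^6 - 84*A^2 - 84*A^-2 - 7*A^-6
  A^-2 * (35 + 21*d^2) = 21*A^2 + 77*A^-2 + 21*A^-6
  A^-4 * (26*d + 2*d^3) = -2*A^2 - 32*A^-2 - 32*A^-6 - 2*A^-10
  A^-6 * (8*d^2) = 8*A^-2 + 16*A^-6 + 8*A^-10
  A^-8 * (d^3) = -A^-2 - 3*A^-6 - 3*A^-10 - A^-14
Summing the groups: <K> = -A^18 + 3*A^14 - 5*A^10 + 6*A^6 - 6*A^2 + 6*A^-2 - 4*A^-6 + 3*A^-10 - A^-14
Normalise by the writhe: (-A^3)^(-w) = (-A^3)^(2) = A^6, so f(A) = A^6 * <K> = -A^24 + 3*A^20 - 5*A^16 + 6*A^12 - 6*A^8 + 6*A^4 - 4 + 3*A^-4 - A^-8.
Substitute A = t^(-1/4), i.e. A^e → t^(-e/4): V(t) = -t^2 + 3*t - 4 + 6*t^-1 - 6*t^-2 + 6*t^-3 - 5*t^-4 + 3*t^-5 - t^-6

Answer: -t^2 + 3*t - 4 + 6*t^-1 - 6*t^-2 + 6*t^-3 - 5*t^-4 + 3*t^-5 - t^-6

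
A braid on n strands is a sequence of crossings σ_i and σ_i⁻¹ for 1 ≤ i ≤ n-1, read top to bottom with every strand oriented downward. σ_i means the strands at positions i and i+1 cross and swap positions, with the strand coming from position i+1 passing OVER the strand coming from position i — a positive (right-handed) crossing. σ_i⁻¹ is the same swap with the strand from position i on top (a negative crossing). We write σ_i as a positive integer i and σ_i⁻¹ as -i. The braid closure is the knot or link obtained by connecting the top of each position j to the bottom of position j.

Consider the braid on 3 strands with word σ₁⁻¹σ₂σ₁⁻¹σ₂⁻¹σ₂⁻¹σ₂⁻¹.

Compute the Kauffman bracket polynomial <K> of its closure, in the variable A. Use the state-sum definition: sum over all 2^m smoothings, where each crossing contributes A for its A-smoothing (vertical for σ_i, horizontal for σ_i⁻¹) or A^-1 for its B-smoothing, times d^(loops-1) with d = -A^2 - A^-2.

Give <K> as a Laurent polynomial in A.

Braid: s1^-1 s2 s1^-1 s2^-1 s2^-1 s2^-1 on 3 strands, 6 crossings.
Writhe w = (#positive) - (#negative) = 1 - 5 = -4.
Enumerate smoothing states for the bracket polynomial. There are 2^6 = 64 states.
Smooth each crossing (0=||, 1=⌣⌢); contribution A^(Σ sign_k(1-2s_k)) * d^(L-1).
Tabulate the states by total A-exponent and number of loops L (A-exp: L × count):
  A^6: L=4 ×1
  A^4: L=3 ×6
  A^2: L=2 ×12, L=4 ×3
  A^0: L=1 ×9, L=3 ×10, L=5 ×1
  A^-2: L=2 ×12, L=4 ×3
  A^-4: L=1 ×2, L=3 ×4
  A^-6: L=2 ×1
Each group contributes A^e * Σ count * d^(L-1):
Powers of d = -A^2 - A^-2: d^2 = A^4 + 2 + A^-4; d^3 = -A^6 - 3*A^2 - 3*A^-2 - A^-6; d^4 = A^8 + 4*A^4 + 6 + 4*A^-4 + A^-8.
  A^6 * (d^3) = -A^12 - 3*A^8 - 3*A^4 - 1
  A^4 * (6*d^2) = 6*A^8 + 12*A^4 + 6
  A^2 * (12*d + 3*d^3) = -3*A^8 - 21*A^4 - 21 - 3*A^-4
  A^0 * (9 + 10*d^2 + d^4) = A^8 + 14*A^4 + 35 + 14*A^-4 + A^-8
  A^-2 * (12*d + 3*d^3) = -3*A^4 - 21 - 21*A^-4 - 3*A^-8
  A^-4 * (2 + 4*d^2) = 4 + 10*A^-4 + 4*A^-8
  A^-6 * (d) = -A^-4 - A^-8
Summing the groups: <K> = -A^12 + A^8 - A^4 + 2 - A^-4 + A^-8

Answer: -A^12 + A^8 - A^4 + 2 - A^-4 + A^-8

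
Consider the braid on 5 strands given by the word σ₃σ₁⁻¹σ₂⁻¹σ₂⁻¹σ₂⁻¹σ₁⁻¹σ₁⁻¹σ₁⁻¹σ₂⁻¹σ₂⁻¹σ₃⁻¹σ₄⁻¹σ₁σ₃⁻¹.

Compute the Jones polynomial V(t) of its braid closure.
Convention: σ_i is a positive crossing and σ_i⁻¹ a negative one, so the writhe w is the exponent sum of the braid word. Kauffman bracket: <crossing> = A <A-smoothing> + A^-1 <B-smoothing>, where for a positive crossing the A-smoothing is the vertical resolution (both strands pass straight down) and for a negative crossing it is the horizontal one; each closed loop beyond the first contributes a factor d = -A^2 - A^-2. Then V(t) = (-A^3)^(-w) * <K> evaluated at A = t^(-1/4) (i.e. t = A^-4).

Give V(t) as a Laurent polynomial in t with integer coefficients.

t^-3 + 2*t^-5 - 2*t^-6 + 2*t^-7 - 3*t^-8 + 2*t^-9 - 2*t^-10 + t^-11

Derivation:
The presented braid s3 s1^-1 s2^-1 s2^-1 s2^-1 s1^-1 s1^-1 s1^-1 s2^-1 s2^-1 s3^-1 s4^-1 s1 s3^-1 on 5 strands reduces by inverse Markov moves (closure unchanged at each step):
  Deconjugate: the word is γ·β·γ⁻¹ with γ = s3 s1^-1 (prefix) and γ⁻¹ = s1 s3^-1 (suffix); strip both.
  Destabilize: the word has the form β·s4^-1 where s4^-1 occurs only as the final letter (β ∈ B_4); drop it and the last strand → 4 strands.
  Destabilize: the word has the form β·s3^-1 where s3^-1 occurs only as the final letter (β ∈ B_3); drop it and the last strand → 3 strands.
Reduced to β = s2^-1 s2^-1 s2^-1 s1^-1 s1^-1 s1^-1 s2^-1 s2^-1 on 3 strands, 8 crossings.
Compute on β:
Braid: s2^-1 s2^-1 s2^-1 s1^-1 s1^-1 s1^-1 s2^-1 s2^-1 on 3 strands, 8 crossings.
Writhe w = (#positive) - (#negative) = 0 - 8 = -8.
State-sum expansion of <K>. There are 2^8 = 256 states.
For each crossing: s=0 is the vertical smoothing, s=1 horizontal. Crossing k contributes A^(sign_k * (1 - 2*s_k)); loop factor d = -A^2 - A^-2.
Tabulate the states by total A-exponent and number of loops L (A-exp: L × count):
  A^8: L=7 ×1
  A^6: L=6 ×8
  A^4: L=5 ×28
  A^2: L=4 ×55, L=6 ×1
  A^0: L=3 ×65, L=5 ×5
  A^-2: L=2 ×45, L=4 ×11
  A^-4: L=1 ×15, L=3 ×13
  A^-6: L=2 ×8
  A^-8: L=3 ×1
Each group contributes A^e * Σ count * d^(L-1):
Powers of d = -A^2 - A^-2: d^2 = A^4 + 2 + A^-4; d^3 = -A^6 - 3*A^2 - 3*A^-2 - A^-6; d^4 = A^8 + 4*A^4 + 6 + 4*A^-4 + A^-8; d^5 = -A^10 - 5*A^6 - 10*A^2 - 10*A^-2 - 5*A^-6 - A^-10; d^6 = A^12 + 6*A^8 + 15*A^4 + 20 + 15*A^-4 + 6*A^-8 + A^-12.
  A^8 * (d^6) = A^20 + 6*A^16 + 15*A^12 + 20*A^8 + 15*A^4 + 6 + A^-4
  A^6 * (8*d^5) = -8*A^16 - 40*A^12 - 80*A^8 - 80*A^4 - 40 - 8*A^-4
  A^4 * (28*d^4) = 28*A^12 + 112*A^8 + 168*A^4 + 112 + 28*A^-4
  A^2 * (55*d^3 + d^5) = -A^12 - 60*A^8 - 175*A^4 - 175 - 60*A^-4 - A^-8
  A^0 * (65*d^2 + 5*d^4) = 5*A^8 + 85*A^4 + 160 + 85*A^-4 + 5*A^-8
  A^-2 * (45*d + 11*d^3) = -11*A^4 - 78 - 78*A^-4 - 11*A^-8
  A^-4 * (15 + 13*d^2) = 13 + 41*A^-4 + 13*A^-8
  A^-6 * (8*d) = -8*A^-4 - 8*A^-8
  A^-8 * (d^2) = A^-4 + 2*A^-8 + A^-12
Summing the groups: <K> = A^20 - 2*A^16 + 2*A^12 - 3*A^8 + 2*A^4 - 2 + 2*A^-4 + A^-12
Normalise by the writhe: (-A^3)^(-w) = (-A^3)^(8) = A^24, so f(A) = A^24 * <K> = A^44 - 2*A^40 + 2*A^36 - 3*A^32 + 2*A^28 - 2*A^24 + 2*A^20 + A^12.
Substitute A = t^(-1/4), i.e. A^e → t^(-e/4): V(t) = t^-3 + 2*t^-5 - 2*t^-6 + 2*t^-7 - 3*t^-8 + 2*t^-9 - 2*t^-10 + t^-11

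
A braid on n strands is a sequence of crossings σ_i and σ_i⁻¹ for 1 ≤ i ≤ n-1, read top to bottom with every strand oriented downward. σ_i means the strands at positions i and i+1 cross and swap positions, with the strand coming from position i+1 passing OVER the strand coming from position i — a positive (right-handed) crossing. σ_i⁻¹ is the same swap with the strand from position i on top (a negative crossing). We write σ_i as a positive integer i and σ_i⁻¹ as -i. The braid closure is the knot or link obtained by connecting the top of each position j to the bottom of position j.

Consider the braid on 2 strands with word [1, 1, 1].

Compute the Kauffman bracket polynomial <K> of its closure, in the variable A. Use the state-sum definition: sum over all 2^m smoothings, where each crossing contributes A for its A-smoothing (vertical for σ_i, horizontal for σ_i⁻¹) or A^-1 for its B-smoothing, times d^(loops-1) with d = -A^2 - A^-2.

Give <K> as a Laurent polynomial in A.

Braid: s1 s1 s1 on 2 strands, 3 crossings.
Writhe w = (#positive) - (#negative) = 3 - 0 = 3.
Computing the Kauffman bracket via state sum. There are 2^3 = 8 states.
Each crossing splits two ways (0=vertical, 1=horizontal). The state's weight is A^(#A-smoothings - #B-smoothings) * d^(loops - 1).
  state 000: A-exp=+3, loops=2, term = A^3 * d^1
  state 001: A-exp=+1, loops=1, term = A^1 * d^0
  state 010: A-exp=+1, loops=1, term = A^1 * d^0
  state 011: A-exp=-1, loops=2, term = A^-1 * d^1
  state 100: A-exp=+1, loops=1, term = A^1 * d^0
  state 101: A-exp=-1, loops=2, term = A^-1 * d^1
  state 110: A-exp=-1, loops=2, term = A^-1 * d^1
  state 111: A-exp=-3, loops=3, term = A^-3 * d^2
Collect the terms by A-exponent (count of states per loop number):
Powers of d = -A^2 - A^-2: d^2 = A^4 + 2 + A^-4.
  A^3 * (d) = -A^5 - A
  A^1 * (3) = 3*A
  A^-1 * (3*d) = -3*A - 3*A^-3
  A^-3 * (d^2) = A + 2*A^-3 + A^-7
Summing the groups: <K> = -A^5 - A^-3 + A^-7

Answer: -A^5 - A^-3 + A^-7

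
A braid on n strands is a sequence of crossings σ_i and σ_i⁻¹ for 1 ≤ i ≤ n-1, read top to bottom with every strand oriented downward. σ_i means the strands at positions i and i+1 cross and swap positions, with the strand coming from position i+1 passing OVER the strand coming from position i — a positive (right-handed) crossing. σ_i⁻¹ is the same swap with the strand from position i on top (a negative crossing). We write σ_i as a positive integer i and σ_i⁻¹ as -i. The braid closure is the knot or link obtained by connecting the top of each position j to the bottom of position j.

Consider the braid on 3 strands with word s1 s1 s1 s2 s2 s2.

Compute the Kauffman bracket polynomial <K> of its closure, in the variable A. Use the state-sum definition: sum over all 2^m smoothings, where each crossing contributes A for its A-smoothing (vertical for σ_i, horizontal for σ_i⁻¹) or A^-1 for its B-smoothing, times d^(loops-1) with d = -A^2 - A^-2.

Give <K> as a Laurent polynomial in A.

Braid: s1 s1 s1 s2 s2 s2 on 3 strands, 6 crossings.
Writhe w = (#positive) - (#negative) = 6 - 0 = 6.
Enumerate smoothing states for the bracket polynomial. There are 2^6 = 64 states.
For each crossing: s=0 is the vertical smoothing, s=1 horizontal. Crossing k contributes A^(sign_k * (1 - 2*s_k)); loop factor d = -A^2 - A^-2.
Tabulate the states by total A-exponent and number of loops L (A-exp: L × count):
  A^6: L=3 ×1
  A^4: L=2 ×6
  A^2: L=1 ×9, L=3 ×6
  A^0: L=2 ×18, L=4 ×2
  A^-2: L=3 ×15
  A^-4: L=4 ×6
  A^-6: L=5 ×1
Each group contributes A^e * Σ count * d^(L-1):
Powers of d = -A^2 - A^-2: d^2 = A^4 + 2 + A^-4; d^3 = -A^6 - 3*A^2 - 3*A^-2 - A^-6; d^4 = A^8 + 4*A^4 + 6 + 4*A^-4 + A^-8.
  A^6 * (d^2) = A^10 + 2*A^6 + A^2
  A^4 * (6*d) = -6*A^6 - 6*A^2
  A^2 * (9 + 6*d^2) = 6*A^6 + 21*A^2 + 6*A^-2
  A^0 * (18*d + 2*d^3) = -2*A^6 - 24*A^2 - 24*A^-2 - 2*A^-6
  A^-2 * (15*d^2) = 15*A^2 + 30*A^-2 + 15*A^-6
  A^-4 * (6*d^3) = -6*A^2 - 18*A^-2 - 18*A^-6 - 6*A^-10
  A^-6 * (d^4) = A^2 + 4*A^-2 + 6*A^-6 + 4*A^-10 + A^-14
Summing the groups: <K> = A^10 + 2*A^2 - 2*A^-2 + A^-6 - 2*A^-10 + A^-14

Answer: A^10 + 2*A^2 - 2*A^-2 + A^-6 - 2*A^-10 + A^-14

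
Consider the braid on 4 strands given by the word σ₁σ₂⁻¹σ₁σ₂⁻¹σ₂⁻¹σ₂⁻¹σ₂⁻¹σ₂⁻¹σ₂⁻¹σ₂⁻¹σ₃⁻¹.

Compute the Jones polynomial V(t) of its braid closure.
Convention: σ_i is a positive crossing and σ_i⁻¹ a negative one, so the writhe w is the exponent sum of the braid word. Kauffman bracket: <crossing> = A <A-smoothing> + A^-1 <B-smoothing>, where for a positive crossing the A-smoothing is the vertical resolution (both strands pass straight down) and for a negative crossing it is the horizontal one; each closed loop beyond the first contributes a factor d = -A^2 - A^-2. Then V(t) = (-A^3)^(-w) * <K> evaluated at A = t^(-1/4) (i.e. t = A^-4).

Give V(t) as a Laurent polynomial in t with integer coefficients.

t^-1 - t^-2 + 2*t^-3 - 2*t^-4 + 3*t^-5 - 3*t^-6 + 3*t^-7 - 3*t^-8 + 2*t^-9 - 2*t^-10 + t^-11

Derivation:
The presented braid s1 s2^-1 s1 s2^-1 s2^-1 s2^-1 s2^-1 s2^-1 s2^-1 s2^-1 s3^-1 on 4 strands reduces by inverse Markov moves (closure unchanged at each step):
  Destabilize: the word has the form β·s3^-1 where s3^-1 occurs only as the final letter (β ∈ B_3); drop it and the last strand → 3 strands.
Reduced to β = s1 s2^-1 s1 s2^-1 s2^-1 s2^-1 s2^-1 s2^-1 s2^-1 s2^-1 on 3 strands, 10 crossings.
Compute on β:
Braid: s1 s2^-1 s1 s2^-1 s2^-1 s2^-1 s2^-1 s2^-1 s2^-1 s2^-1 on 3 strands, 10 crossings.
Writhe w = (#positive) - (#negative) = 2 - 8 = -6.
Enumerate smoothing states for the bracket polynomial. There are 2^10 = 1024 states.
Each crossing splits two ways (0=vertical, 1=horizontal). The state's weight is A^(#A-smoothings - #B-smoothings) * d^(loops - 1).
Tabulate the states by total A-exponent and number of loops L (A-exp: L × count):
  A^10: L=9 ×1
  A^8: L=8 ×10
  A^6: L=7 ×45
  A^4: L=6 ×119, L=8 ×1
  A^2: L=5 ×203, L=7 ×7
  A^0: L=4 ×231, L=6 ×21
  A^-2: L=3 ×175, L=5 ×35
  A^-4: L=2 ×85, L=4 ×35
  A^-6: L=1 ×23, L=3 ×22
  A^-8: L=2 ×10
  A^-10: L=3 ×1
Each group contributes A^e * Σ count * d^(L-1):
Powers of d = -A^2 - A^-2: d^2 = A^4 + 2 + A^-4; d^3 = -A^6 - 3*A^2 - 3*A^-2 - A^-6; d^4 = A^8 + 4*A^4 + 6 + 4*A^-4 + A^-8; d^5 = -A^10 - 5*A^6 - 10*A^2 - 10*A^-2 - 5*A^-6 - A^-10; d^6 = A^12 + 6*A^8 + 15*A^4 + 20 + 15*A^-4 + 6*A^-8 + A^-12; d^7 = -A^14 - 7*A^10 - 21*A^6 - 35*A^2 - 35*A^-2 - 21*A^-6 - 7*A^-10 - A^-14; d^8 = A^16 + 8*A^12 + 28*A^8 + 56*A^4 + 70 + 56*A^-4 + 28*A^-8 + 8*A^-12 + A^-16.
  A^10 * (d^8) = A^26 + 8*A^22 + 28*A^18 + 56*A^14 + 70*A^10 + 56*A^6 + 28*A^2 + 8*A^-2 + A^-6
  A^8 * (10*d^7) = -10*A^22 - 70*A^18 - 210*A^14 - 350*A^10 - 350*A^6 - 210*A^2 - 70*A^-2 - 10*A^-6
  A^6 * (45*d^6) = 45*A^18 + 270*A^14 + 675*A^10 + 900*A^6 + 675*A^2 + 270*A^-2 + 45*A^-6
  A^4 * (119*d^5 + d^7) = -A^18 - 126*A^14 - 616*A^10 - 1225*A^6 - 1225*A^2 - 616*A^-2 - 126*A^-6 - A^-10
  A^2 * (203*d^4 + 7*d^6) = 7*A^14 + 245*A^10 + 917*A^6 + 1358*A^2 + 917*A^-2 + 245*A^-6 + 7*A^-10
  A^0 * (231*d^3 + 21*d^5) = -21*A^10 - 336*A^6 - 903*A^2 - 903*A^-2 - 336*A^-6 - 21*A^-10
  A^-2 * (175*d^2 + 35*d^4) = 35*A^6 + 315*A^2 + 560*A^-2 + 315*A^-6 + 35*A^-10
  A^-4 * (85*d + 35*d^3) = -35*A^2 - 190*A^-2 - 190*A^-6 - 35*A^-10
  A^-6 * (23 + 22*d^2) = 22*A^-2 + 67*A^-6 + 22*A^-10
  A^-8 * (10*d) = -10*A^-6 - 10*A^-10
  A^-10 * (d^2) = A^-6 + 2*A^-10 + A^-14
Summing the groups: <K> = A^26 - 2*A^22 + 2*A^18 - 3*A^14 + 3*A^10 - 3*A^6 + 3*A^2 - 2*A^-2 + 2*A^-6 - A^-10 + A^-14
Normalise by the writhe: (-A^3)^(-w) = (-A^3)^(6) = A^18, so f(A) = A^18 * <K> = A^44 - 2*A^40 + 2*A^36 - 3*A^32 + 3*A^28 - 3*A^24 + 3*A^20 - 2*A^16 + 2*A^12 - A^8 + A^4.
Substitute A = t^(-1/4), i.e. A^e → t^(-e/4): V(t) = t^-1 - t^-2 + 2*t^-3 - 2*t^-4 + 3*t^-5 - 3*t^-6 + 3*t^-7 - 3*t^-8 + 2*t^-9 - 2*t^-10 + t^-11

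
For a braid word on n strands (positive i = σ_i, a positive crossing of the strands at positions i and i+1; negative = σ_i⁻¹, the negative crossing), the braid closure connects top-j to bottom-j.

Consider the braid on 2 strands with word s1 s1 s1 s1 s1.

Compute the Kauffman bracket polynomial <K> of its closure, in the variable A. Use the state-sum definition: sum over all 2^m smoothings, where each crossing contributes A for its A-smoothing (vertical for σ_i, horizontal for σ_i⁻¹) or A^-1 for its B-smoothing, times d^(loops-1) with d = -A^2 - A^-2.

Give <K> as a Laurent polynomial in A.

-A^7 - A^-1 + A^-5 - A^-9 + A^-13

Derivation:
Braid: s1 s1 s1 s1 s1 on 2 strands, 5 crossings.
Writhe w = (#positive) - (#negative) = 5 - 0 = 5.
Computing the Kauffman bracket via state sum. There are 2^5 = 32 states.
Each crossing splits two ways (0=vertical, 1=horizontal). The state's weight is A^(#A-smoothings - #B-smoothings) * d^(loops - 1).
  state 00000: A-exp=+5, loops=2, term = A^5 * d^1
  state 00001: A-exp=+3, loops=1, term = A^3 * d^0
  state 00010: A-exp=+3, loops=1, term = A^3 * d^0
  state 00011: A-exp=+1, loops=2, term = A^1 * d^1
  state 00100: A-exp=+3, loops=1, term = A^3 * d^0
  state 00101: A-exp=+1, loops=2, term = A^1 * d^1
  state 00110: A-exp=+1, loops=2, term = A^1 * d^1
  state 00111: A-exp=-1, loops=3, term = A^-1 * d^2
  state 01000: A-exp=+3, loops=1, term = A^3 * d^0
  state 01001: A-exp=+1, loops=2, term = A^1 * d^1
  state 01010: A-exp=+1, loops=2, term = A^1 * d^1
  state 01011: A-exp=-1, loops=3, term = A^-1 * d^2
  state 01100: A-exp=+1, loops=2, term = A^1 * d^1
  state 01101: A-exp=-1, loops=3, term = A^-1 * d^2
  state 01110: A-exp=-1, loops=3, term = A^-1 * d^2
  state 01111: A-exp=-3, loops=4, term = A^-3 * d^3
  state 10000: A-exp=+3, loops=1, term = A^3 * d^0
  state 10001: A-exp=+1, loops=2, term = A^1 * d^1
  state 10010: A-exp=+1, loops=2, term = A^1 * d^1
  state 10011: A-exp=-1, loops=3, term = A^-1 * d^2
  state 10100: A-exp=+1, loops=2, term = A^1 * d^1
  state 10101: A-exp=-1, loops=3, term = A^-1 * d^2
  state 10110: A-exp=-1, loops=3, term = A^-1 * d^2
  state 10111: A-exp=-3, loops=4, term = A^-3 * d^3
  state 11000: A-exp=+1, loops=2, term = A^1 * d^1
  state 11001: A-exp=-1, loops=3, term = A^-1 * d^2
  state 11010: A-exp=-1, loops=3, term = A^-1 * d^2
  state 11011: A-exp=-3, loops=4, term = A^-3 * d^3
  state 11100: A-exp=-1, loops=3, term = A^-1 * d^2
  state 11101: A-exp=-3, loops=4, term = A^-3 * d^3
  state 11110: A-exp=-3, loops=4, term = A^-3 * d^3
  state 11111: A-exp=-5, loops=5, term = A^-5 * d^4
Collect the terms by A-exponent (count of states per loop number):
Powers of d = -A^2 - A^-2: d^2 = A^4 + 2 + A^-4; d^3 = -A^6 - 3*A^2 - 3*A^-2 - A^-6; d^4 = A^8 + 4*A^4 + 6 + 4*A^-4 + A^-8.
  A^5 * (d) = -A^7 - A^3
  A^3 * (5) = 5*A^3
  A^1 * (10*d) = -10*A^3 - 10*A^-1
  A^-1 * (10*d^2) = 10*A^3 + 20*A^-1 + 10*A^-5
  A^-3 * (5*d^3) = -5*A^3 - 15*A^-1 - 15*A^-5 - 5*A^-9
  A^-5 * (d^4) = A^3 + 4*A^-1 + 6*A^-5 + 4*A^-9 + A^-13
Summing the groups: <K> = -A^7 - A^-1 + A^-5 - A^-9 + A^-13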